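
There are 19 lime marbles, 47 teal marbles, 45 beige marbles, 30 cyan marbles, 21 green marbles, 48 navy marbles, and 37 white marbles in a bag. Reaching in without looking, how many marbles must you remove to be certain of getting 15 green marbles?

241

The worst case draws every non-green marble first: 19 + 47 + 45 + 30 + 48 + 37 = 226.
The next 15 draws are then forced to be green, giving 226 + 15 = 241.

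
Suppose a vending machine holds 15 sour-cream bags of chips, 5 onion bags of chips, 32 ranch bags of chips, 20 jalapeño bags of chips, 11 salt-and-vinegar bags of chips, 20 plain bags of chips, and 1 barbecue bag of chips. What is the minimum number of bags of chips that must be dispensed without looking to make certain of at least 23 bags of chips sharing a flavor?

In the worst case we take at most 22 of each flavor, but all 15 sour-cream, all 5 onion, all 20 jalapeño, all 11 salt-and-vinegar, all 20 plain, and all 1 barbecue (fewer than 22), giving 15 + 5 + 22 + 20 + 11 + 20 + 1 = 94.
One more bag of chips then forces some flavor to 23, so 94 + 1 = 95.

95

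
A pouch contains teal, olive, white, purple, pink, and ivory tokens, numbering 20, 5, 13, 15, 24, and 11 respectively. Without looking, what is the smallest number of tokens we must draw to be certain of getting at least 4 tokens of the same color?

The worst case takes 3 tokens of each color without reaching 4 of any: 6 × 3 = 18.
The next token must bring some color to 4, so 18 + 1 = 19.

19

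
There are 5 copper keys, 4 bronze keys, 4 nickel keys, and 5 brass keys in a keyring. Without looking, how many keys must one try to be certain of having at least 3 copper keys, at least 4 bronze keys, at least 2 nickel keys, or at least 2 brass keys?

The worst case stops just short of every target: 2 copper, 3 bronze, 1 nickel, 1 brass — 2 + 3 + 1 + 1 = 7 keys.
One more key must push some type to its target, so 7 + 1 = 8.

8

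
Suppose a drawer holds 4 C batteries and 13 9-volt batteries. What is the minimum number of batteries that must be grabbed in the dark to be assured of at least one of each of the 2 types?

The hardest type to obtain is C: we could draw every other battery first — 17 − 4 = 13 batteries — without a single C one.
The next draw must be C, so 13 + 1 = 14.

14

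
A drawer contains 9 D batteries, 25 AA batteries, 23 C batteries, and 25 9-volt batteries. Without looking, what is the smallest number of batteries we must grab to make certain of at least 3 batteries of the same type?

The worst case takes 2 batteries of each type without reaching 3 of any: 4 × 2 = 8.
The next battery must bring some type to 3, so 8 + 1 = 9.

9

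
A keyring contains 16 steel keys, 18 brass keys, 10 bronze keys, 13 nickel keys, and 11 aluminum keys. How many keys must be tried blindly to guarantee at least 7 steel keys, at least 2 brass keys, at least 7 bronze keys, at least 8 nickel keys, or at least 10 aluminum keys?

30

The worst case stops just short of every target: 6 steel, 1 brass, 6 bronze, 7 nickel, 9 aluminum — 6 + 1 + 6 + 7 + 9 = 29 keys.
One more key must push some type to its target, so 29 + 1 = 30.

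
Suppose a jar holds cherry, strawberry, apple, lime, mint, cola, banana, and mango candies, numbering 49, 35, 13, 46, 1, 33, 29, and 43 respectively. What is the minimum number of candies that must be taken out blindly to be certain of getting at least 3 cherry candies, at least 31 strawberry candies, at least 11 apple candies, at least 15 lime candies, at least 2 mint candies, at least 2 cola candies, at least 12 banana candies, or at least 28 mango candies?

97

The worst case stops just short of every target: 2 cherry, 30 strawberry, 10 apple, 14 lime, 1 mint, 1 cola, 11 banana, 27 mango — 2 + 30 + 10 + 14 + 1 + 1 + 11 + 27 = 96 candies.
One more candy must push some flavor to its target, so 96 + 1 = 97.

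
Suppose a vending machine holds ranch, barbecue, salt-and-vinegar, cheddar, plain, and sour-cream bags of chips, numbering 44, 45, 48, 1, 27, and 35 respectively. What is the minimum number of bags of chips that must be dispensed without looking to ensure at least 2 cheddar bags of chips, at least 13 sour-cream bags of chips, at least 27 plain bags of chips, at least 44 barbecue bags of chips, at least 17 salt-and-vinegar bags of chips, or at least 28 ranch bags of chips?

The worst case stops just short of every target: 27 ranch, 43 barbecue, 16 salt-and-vinegar, 1 cheddar, 26 plain, 12 sour-cream — 27 + 43 + 16 + 1 + 26 + 12 = 125 bags of chips.
One more bag of chips must push some flavor to its target, so 125 + 1 = 126.

126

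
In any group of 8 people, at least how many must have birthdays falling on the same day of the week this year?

There are 7 days of the week, which serve as the pigeonholes.
If each of the 7 days of the week held at most 1, the total would be at most 7 × 1 = 7 < 8, a contradiction.
So at least one holds ⌈8/7⌉ = 2.

2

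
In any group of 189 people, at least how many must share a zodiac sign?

The 189 people fall into 12 zodiac signs.
If each of the 12 zodiac signs held at most 15, the total would be at most 12 × 15 = 180 < 189, a contradiction.
So at least one holds ⌈189/12⌉ = 16.

16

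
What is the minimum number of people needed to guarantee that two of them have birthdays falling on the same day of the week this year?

There are 7 days of the week acting as pigeonholes.
With 7 people we could place one in each, avoiding any repeat.
One more forces some class to hold 2, so 7 + 1 = 8.

8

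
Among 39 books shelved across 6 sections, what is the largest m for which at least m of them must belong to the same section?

If each of the 6 sections held at most 6, the total would be at most 6 × 6 = 36 < 39, a contradiction.
So at least one holds ⌈39/6⌉ = 7.

7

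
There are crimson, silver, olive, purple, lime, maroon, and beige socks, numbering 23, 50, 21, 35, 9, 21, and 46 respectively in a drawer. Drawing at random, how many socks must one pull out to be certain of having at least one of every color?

The hardest color to obtain is lime: we could draw every other sock first — 205 − 9 = 196 socks — without a single lime one.
The next draw must be lime, so 196 + 1 = 197.

197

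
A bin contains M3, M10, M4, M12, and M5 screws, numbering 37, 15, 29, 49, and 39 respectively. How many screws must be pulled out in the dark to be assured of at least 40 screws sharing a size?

Treat the 5 sizes as pigeonholes.
In the worst case we take at most 39 of each size, but all 37 M3, all 15 M10, and all 29 M4 (fewer than 39), giving 37 + 15 + 29 + 39 + 39 = 159.
One more screw then forces some size to 40, so 159 + 1 = 160.

160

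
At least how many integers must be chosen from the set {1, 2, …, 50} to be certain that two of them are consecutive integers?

26

Partition {1, …, 50} into 25 pairs: {1,2}, {3,4}, …, {49,50}.
Choosing 25 integers — say the 25 even numbers 2, 4, …, 50 — takes one from each pair and avoids the property.
Choosing 26 forces two into the same pair by pigeonhole, and those are consecutive. So 26.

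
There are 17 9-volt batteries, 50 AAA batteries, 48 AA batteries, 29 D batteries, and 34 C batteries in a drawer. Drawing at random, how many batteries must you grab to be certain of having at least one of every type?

162

The hardest type to obtain is 9-volt: we could draw every other battery first — 178 − 17 = 161 batteries — without a single 9-volt one.
The next draw must be 9-volt, so 161 + 1 = 162.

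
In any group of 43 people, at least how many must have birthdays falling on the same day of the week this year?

7

If each of the 7 days of the week held at most 6, the total would be at most 7 × 6 = 42 < 43, a contradiction.
So at least one holds ⌈43/7⌉ = 7.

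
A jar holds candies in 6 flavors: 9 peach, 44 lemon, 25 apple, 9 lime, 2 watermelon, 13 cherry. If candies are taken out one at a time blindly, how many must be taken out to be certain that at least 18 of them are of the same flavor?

In the worst case we take at most 17 of each flavor, but all 9 peach, all 9 lime, all 2 watermelon, and all 13 cherry (fewer than 17), giving 9 + 17 + 17 + 9 + 2 + 13 = 67.
One more candy then forces some flavor to 18, so 67 + 1 = 68.

68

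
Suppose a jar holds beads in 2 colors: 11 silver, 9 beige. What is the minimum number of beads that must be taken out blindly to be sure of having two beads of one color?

3

The worst case takes 1 bead of each color without reaching 2 of any: 2 × 1 = 2.
The next bead must bring some color to 2, so 2 + 1 = 3.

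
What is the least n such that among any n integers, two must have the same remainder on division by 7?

Two integers differ by a multiple of 7 exactly when they share a remainder mod 7.
There are 7 residue classes mod 7, so 7 integers can all lie in distinct classes.
One more integer must repeat a residue, giving a difference divisible by 7. So n = 7 + 1 = 8.

8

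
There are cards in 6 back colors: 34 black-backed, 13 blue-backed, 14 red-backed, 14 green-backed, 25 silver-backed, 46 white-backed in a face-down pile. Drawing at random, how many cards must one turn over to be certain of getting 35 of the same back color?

Treat the 6 back colors as pigeonholes.
In the worst case we take at most 34 of each back color, but all 13 blue-backed, all 14 red-backed, all 14 green-backed, and all 25 silver-backed (fewer than 34), giving 34 + 13 + 14 + 14 + 25 + 34 = 134.
One more card then forces some back color to 35, so 134 + 1 = 135.

135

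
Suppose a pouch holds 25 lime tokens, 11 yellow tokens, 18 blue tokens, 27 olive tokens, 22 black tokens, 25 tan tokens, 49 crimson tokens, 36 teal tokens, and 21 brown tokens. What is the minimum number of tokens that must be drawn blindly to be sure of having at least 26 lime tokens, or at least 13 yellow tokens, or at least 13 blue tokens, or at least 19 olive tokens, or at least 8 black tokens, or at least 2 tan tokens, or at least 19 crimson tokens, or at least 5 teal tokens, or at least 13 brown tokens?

The worst case stops just short of every target: 25 lime, all 11 yellow, 12 blue, 18 olive, 7 black, 1 tan, 18 crimson, 4 teal, 12 brown — 25 + 11 + 12 + 18 + 7 + 1 + 18 + 4 + 12 = 108 tokens.
One more token must push some color to its target, so 108 + 1 = 109.

109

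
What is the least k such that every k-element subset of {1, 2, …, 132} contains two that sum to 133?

Partition {1, …, 132} into 66 pairs: {1,132}, {2,131}, …, {66,67}.
Choosing 66 integers — say the integers 1 through 66 — takes one from each pair and avoids the property.
Choosing 67 forces two into the same pair by pigeonhole, and those sum to 133. So 67.

67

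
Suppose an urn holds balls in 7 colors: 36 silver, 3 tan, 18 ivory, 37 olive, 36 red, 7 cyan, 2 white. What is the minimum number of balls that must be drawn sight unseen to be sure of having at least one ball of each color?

138

The hardest color to obtain is white: we could draw every other ball first — 139 − 2 = 137 balls — without a single white one.
The next draw must be white, so 137 + 1 = 138.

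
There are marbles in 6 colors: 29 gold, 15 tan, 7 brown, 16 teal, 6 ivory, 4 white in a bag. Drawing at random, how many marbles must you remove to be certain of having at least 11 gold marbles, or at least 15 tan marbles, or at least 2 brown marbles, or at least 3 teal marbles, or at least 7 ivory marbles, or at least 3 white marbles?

36

The worst case stops just short of every target: 10 gold, 14 tan, 1 brown, 2 teal, 6 ivory, 2 white — 10 + 14 + 1 + 2 + 6 + 2 = 35 marbles.
One more marble must push some color to its target, so 35 + 1 = 36.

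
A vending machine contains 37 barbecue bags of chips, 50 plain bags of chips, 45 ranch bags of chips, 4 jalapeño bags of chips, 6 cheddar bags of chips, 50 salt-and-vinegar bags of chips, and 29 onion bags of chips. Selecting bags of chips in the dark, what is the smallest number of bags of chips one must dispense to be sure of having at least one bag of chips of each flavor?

218

The hardest flavor to obtain is jalapeño: we could draw every other bag of chips first — 221 − 4 = 217 bags of chips — without a single jalapeño one.
The next draw must be jalapeño, so 217 + 1 = 218.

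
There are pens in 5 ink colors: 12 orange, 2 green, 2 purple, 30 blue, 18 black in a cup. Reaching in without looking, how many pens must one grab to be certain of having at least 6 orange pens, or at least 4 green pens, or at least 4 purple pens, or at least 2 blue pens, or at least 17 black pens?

27

Each of the 5 ink colors has its own threshold; avoid all of them simultaneously.
The worst case stops just short of every target: 5 orange, all 2 green, all 2 purple, 1 blue, 16 black — 5 + 2 + 2 + 1 + 16 = 26 pens.
One more pen must push some ink color to its target, so 26 + 1 = 27.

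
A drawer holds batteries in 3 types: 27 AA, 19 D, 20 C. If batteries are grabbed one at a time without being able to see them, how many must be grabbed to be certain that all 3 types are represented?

48

The hardest type to obtain is D: we could draw every other battery first — 66 − 19 = 47 batteries — without a single D one.
The next draw must be D, so 47 + 1 = 48.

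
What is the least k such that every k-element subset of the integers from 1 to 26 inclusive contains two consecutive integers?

14

Partition {1, …, 26} into 13 pairs: {1,2}, {3,4}, …, {25,26}.
Choosing 13 integers — say the 13 even numbers 2, 4, …, 26 — takes one from each pair and avoids the property.
Choosing 14 forces two into the same pair by pigeonhole, and those are consecutive. So 14.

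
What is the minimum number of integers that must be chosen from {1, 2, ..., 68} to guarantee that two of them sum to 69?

35

Partition {1, …, 68} into 34 pairs: {1,68}, {2,67}, …, {34,35}.
Choosing 34 integers — say the integers 1 through 34 — takes one from each pair and avoids the property.
Choosing 35 forces two into the same pair by pigeonhole, and those sum to 69. So 35.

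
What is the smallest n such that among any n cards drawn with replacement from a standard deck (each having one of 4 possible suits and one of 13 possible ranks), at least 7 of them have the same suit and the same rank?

There are 4 × 13 = 52 (suit, rank) combinations acting as pigeonholes.
With 52 × 6 = 312 cards drawn with replacement from a standard deck we could place exactly 6 in each, with no (suit, rank) pair reaching 7.
One more forces some (suit, rank) pair to hold 7, so 312 + 1 = 313.

313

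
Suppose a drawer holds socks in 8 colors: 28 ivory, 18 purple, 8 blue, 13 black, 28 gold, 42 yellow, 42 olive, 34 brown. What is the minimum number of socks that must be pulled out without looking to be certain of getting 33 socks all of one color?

192

Treat the 8 colors as pigeonholes.
In the worst case we take at most 32 of each color, but all 28 ivory, all 18 purple, all 8 blue, all 13 black, and all 28 gold (fewer than 32), giving 28 + 18 + 8 + 13 + 28 + 32 + 32 + 32 = 191.
One more sock then forces some color to 33, so 191 + 1 = 192.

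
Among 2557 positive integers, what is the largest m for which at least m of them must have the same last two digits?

26

There are 100 possible two-digit endings, which serve as the pigeonholes.
If each of the 100 possible two-digit endings held at most 25, the total would be at most 100 × 25 = 2500 < 2557, a contradiction.
So at least one holds ⌈2557/100⌉ = 26.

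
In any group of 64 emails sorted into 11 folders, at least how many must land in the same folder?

The 64 emails fall into 11 folders.
If each of the 11 folders held at most 5, the total would be at most 11 × 5 = 55 < 64, a contradiction.
So at least one holds ⌈64/11⌉ = 6.

6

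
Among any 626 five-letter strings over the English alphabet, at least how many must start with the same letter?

25

The 626 five-letter strings over the English alphabet fall into 26 possible first letters.
If each of the 26 possible first letters held at most 24, the total would be at most 26 × 24 = 624 < 626, a contradiction.
So at least one holds ⌈626/26⌉ = 25.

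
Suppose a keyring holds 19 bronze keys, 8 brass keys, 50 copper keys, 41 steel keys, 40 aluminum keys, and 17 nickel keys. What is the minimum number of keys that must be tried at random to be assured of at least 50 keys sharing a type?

175

In the worst case we take at most 49 of each type, but all 19 bronze, all 8 brass, all 41 steel, all 40 aluminum, and all 17 nickel (fewer than 49), giving 19 + 8 + 49 + 41 + 40 + 17 = 174.
One more key then forces some type to 50, so 174 + 1 = 175.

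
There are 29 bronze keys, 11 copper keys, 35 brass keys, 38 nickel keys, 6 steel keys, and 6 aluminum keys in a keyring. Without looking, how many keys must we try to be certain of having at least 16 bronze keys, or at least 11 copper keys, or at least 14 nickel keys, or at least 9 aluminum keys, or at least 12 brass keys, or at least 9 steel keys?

62

Each of the 6 types has its own threshold; avoid all of them simultaneously.
The worst case stops just short of every target: 15 bronze, 10 copper, 11 brass, 13 nickel, all 6 steel, all 6 aluminum — 15 + 10 + 11 + 13 + 6 + 6 = 61 keys.
One more key must push some type to its target, so 61 + 1 = 62.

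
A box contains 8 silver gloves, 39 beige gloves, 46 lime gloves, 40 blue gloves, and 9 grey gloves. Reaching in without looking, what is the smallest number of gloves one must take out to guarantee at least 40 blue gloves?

142

The worst case draws every non-blue glove first: 8 + 39 + 46 + 9 = 102.
The next 40 draws are then forced to be blue, giving 102 + 40 = 142.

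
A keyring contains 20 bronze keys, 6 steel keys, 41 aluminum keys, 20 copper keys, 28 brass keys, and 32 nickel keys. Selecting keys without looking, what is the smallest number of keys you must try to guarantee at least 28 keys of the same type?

Treat the 6 types as pigeonholes.
In the worst case we take at most 27 of each type, but all 20 bronze, all 6 steel, and all 20 copper (fewer than 27), giving 20 + 6 + 27 + 20 + 27 + 27 = 127.
One more key then forces some type to 28, so 127 + 1 = 128.

128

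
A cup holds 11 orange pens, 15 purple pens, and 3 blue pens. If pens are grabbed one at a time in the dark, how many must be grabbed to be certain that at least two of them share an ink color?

4

Treat the 3 ink colors as pigeonholes.
The worst case takes 1 pen of each ink color without reaching 2 of any: 3 × 1 = 3.
The next pen must bring some ink color to 2, so 3 + 1 = 4.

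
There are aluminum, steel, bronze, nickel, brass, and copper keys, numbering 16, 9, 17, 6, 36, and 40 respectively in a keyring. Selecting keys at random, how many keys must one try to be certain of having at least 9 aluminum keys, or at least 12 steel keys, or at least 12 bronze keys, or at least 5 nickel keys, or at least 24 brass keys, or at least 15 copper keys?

The worst case stops just short of every target: 8 aluminum, all 9 steel, 11 bronze, 4 nickel, 23 brass, 14 copper — 8 + 9 + 11 + 4 + 23 + 14 = 69 keys.
One more key must push some type to its target, so 69 + 1 = 70.

70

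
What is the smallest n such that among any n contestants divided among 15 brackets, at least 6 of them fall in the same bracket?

76

There are 15 brackets acting as pigeonholes.
With 15 × 5 = 75 contestants we could place exactly 5 in each, with no class reaching 6.
One more forces some class to hold 6, so 75 + 1 = 76.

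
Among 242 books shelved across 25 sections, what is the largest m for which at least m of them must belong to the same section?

10

The 242 books fall into 25 sections.
If each of the 25 sections held at most 9, the total would be at most 25 × 9 = 225 < 242, a contradiction.
So at least one holds ⌈242/25⌉ = 10.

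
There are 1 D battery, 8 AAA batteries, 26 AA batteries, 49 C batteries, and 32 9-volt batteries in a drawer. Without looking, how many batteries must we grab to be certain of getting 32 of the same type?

98

In the worst case we take at most 31 of each type, but all 1 D, all 8 AAA, and all 26 AA (fewer than 31), giving 1 + 8 + 26 + 31 + 31 = 97.
One more battery then forces some type to 32, so 97 + 1 = 98.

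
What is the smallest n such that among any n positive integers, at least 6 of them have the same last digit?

There are 10 possible last digits acting as pigeonholes.
With 10 × 5 = 50 positive integers we could place exactly 5 in each, with no class reaching 6.
One more forces some class to hold 6, so 50 + 1 = 51.

51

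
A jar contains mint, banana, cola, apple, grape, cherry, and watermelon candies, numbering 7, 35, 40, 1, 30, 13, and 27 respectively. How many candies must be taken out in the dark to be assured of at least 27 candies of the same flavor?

126

In the worst case we take at most 26 of each flavor, but all 7 mint, all 1 apple, and all 13 cherry (fewer than 26), giving 7 + 26 + 26 + 1 + 26 + 13 + 26 = 125.
One more candy then forces some flavor to 27, so 125 + 1 = 126.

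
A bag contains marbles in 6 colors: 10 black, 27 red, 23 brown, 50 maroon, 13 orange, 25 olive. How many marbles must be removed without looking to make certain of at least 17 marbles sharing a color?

In the worst case we take at most 16 of each color, but all 10 black and all 13 orange (fewer than 16), giving 10 + 16 + 16 + 16 + 13 + 16 = 87.
One more marble then forces some color to 17, so 87 + 1 = 88.

88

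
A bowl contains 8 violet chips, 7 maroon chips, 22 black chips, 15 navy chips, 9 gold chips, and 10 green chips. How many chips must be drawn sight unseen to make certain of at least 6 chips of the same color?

Treat the 6 colors as pigeonholes.
The worst case takes 5 chips of each color without reaching 6 of any: 6 × 5 = 30.
The next chip must bring some color to 6, so 30 + 1 = 31.

31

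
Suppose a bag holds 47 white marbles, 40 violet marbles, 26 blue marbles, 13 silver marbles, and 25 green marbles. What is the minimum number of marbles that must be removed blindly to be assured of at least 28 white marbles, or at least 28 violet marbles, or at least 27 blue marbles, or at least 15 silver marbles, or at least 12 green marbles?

The worst case stops just short of every target: 27 white, 27 violet, 26 blue, all 13 silver, 11 green — 27 + 27 + 26 + 13 + 11 = 104 marbles.
One more marble must push some color to its target, so 104 + 1 = 105.

105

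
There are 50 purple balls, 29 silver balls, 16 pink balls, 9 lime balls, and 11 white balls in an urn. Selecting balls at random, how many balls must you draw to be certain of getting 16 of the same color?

66

Treat the 5 colors as pigeonholes.
In the worst case we take at most 15 of each color, but all 9 lime and all 11 white (fewer than 15), giving 15 + 15 + 15 + 9 + 11 = 65.
One more ball then forces some color to 16, so 65 + 1 = 66.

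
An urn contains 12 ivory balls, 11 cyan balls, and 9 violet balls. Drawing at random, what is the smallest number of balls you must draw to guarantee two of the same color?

Treat the 3 colors as pigeonholes.
The worst case takes 1 ball of each color without reaching 2 of any: 3 × 1 = 3.
The next ball must bring some color to 2, so 3 + 1 = 4.

4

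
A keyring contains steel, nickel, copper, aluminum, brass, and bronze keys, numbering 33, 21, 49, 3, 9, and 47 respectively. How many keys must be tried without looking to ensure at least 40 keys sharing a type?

Treat the 6 types as pigeonholes.
In the worst case we take at most 39 of each type, but all 33 steel, all 21 nickel, all 3 aluminum, and all 9 brass (fewer than 39), giving 33 + 21 + 39 + 3 + 9 + 39 = 144.
One more key then forces some type to 40, so 144 + 1 = 145.

145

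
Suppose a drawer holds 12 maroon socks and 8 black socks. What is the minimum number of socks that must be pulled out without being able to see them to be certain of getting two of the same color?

Treat the 2 colors as pigeonholes.
The worst case takes 1 sock of each color without reaching 2 of any: 2 × 1 = 2.
The next sock must bring some color to 2, so 2 + 1 = 3.

3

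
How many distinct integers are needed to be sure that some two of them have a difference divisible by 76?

Two integers differ by a multiple of 76 exactly when they share a remainder mod 76.
There are 76 residue classes mod 76, so 76 integers can all lie in distinct classes.
One more integer must repeat a residue, giving a difference divisible by 76. So n = 76 + 1 = 77.

77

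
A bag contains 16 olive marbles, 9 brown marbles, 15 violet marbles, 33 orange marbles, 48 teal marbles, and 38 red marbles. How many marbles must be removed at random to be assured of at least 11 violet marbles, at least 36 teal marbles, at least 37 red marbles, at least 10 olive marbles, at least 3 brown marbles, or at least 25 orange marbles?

The worst case stops just short of every target: 9 olive, 2 brown, 10 violet, 24 orange, 35 teal, 36 red — 9 + 2 + 10 + 24 + 35 + 36 = 116 marbles.
One more marble must push some color to its target, so 116 + 1 = 117.

117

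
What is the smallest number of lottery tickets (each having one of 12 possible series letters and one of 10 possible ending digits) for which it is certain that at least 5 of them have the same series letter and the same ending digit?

481

There are 12 × 10 = 120 (series letter, ending digit) combinations acting as pigeonholes.
With 120 × 4 = 480 lottery tickets we could place exactly 4 in each, with no (series letter, ending digit) pair reaching 5.
One more forces some (series letter, ending digit) pair to hold 5, so 480 + 1 = 481.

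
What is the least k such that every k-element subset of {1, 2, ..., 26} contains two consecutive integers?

14

Partition {1, …, 26} into 13 pairs: {1,2}, {3,4}, …, {25,26}.
Choosing 13 integers — say the 13 even numbers 2, 4, …, 26 — takes one from each pair and avoids the property.
Choosing 14 forces two into the same pair by pigeonhole, and those are consecutive. So 14.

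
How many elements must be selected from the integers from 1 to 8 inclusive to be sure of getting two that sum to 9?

Partition {1, …, 8} into 4 pairs: {1,8}, {2,7}, …, {4,5}.
Choosing 4 integers — say the integers 1 through 4 — takes one from each pair and avoids the property.
Choosing 5 forces two into the same pair by pigeonhole, and those sum to 9. So 5.

5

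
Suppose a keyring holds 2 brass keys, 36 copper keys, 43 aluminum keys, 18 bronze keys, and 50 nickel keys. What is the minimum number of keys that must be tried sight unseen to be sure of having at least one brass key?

148

To avoid brass keys as long as possible, exhaust the other 4 types first.
The worst case draws every non-brass key first: 36 + 43 + 18 + 50 = 147.
The next draw is then forced to be brass, giving 147 + 1 = 148.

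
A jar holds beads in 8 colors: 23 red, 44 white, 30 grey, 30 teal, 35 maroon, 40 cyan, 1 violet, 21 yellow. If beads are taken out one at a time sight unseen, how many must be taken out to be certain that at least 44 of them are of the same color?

224

Treat the 8 colors as pigeonholes.
In the worst case we take at most 43 of each color, but all 23 red, all 30 grey, all 30 teal, all 35 maroon, all 40 cyan, all 1 violet, and all 21 yellow (fewer than 43), giving 23 + 43 + 30 + 30 + 35 + 40 + 1 + 21 = 223.
One more bead then forces some color to 44, so 223 + 1 = 224.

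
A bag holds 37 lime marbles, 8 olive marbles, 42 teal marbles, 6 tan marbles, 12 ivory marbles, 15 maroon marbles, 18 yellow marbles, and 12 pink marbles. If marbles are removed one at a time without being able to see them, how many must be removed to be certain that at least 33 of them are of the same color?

Treat the 8 colors as pigeonholes.
In the worst case we take at most 32 of each color, but all 8 olive, all 6 tan, all 12 ivory, all 15 maroon, all 18 yellow, and all 12 pink (fewer than 32), giving 32 + 8 + 32 + 6 + 12 + 15 + 18 + 12 = 135.
One more marble then forces some color to 33, so 135 + 1 = 136.

136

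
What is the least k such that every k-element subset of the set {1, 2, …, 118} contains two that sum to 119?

Partition {1, …, 118} into 59 pairs: {1,118}, {2,117}, …, {59,60}.
Choosing 59 integers — say the integers 1 through 59 — takes one from each pair and avoids the property.
Choosing 60 forces two into the same pair by pigeonhole, and those sum to 119. So 60.

60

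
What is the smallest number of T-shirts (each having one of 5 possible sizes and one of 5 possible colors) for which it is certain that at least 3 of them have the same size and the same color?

There are 5 × 5 = 25 (size, color) combinations acting as pigeonholes.
With 25 × 2 = 50 T-shirts we could place exactly 2 in each, with no (size, color) pair reaching 3.
One more forces some (size, color) pair to hold 3, so 50 + 1 = 51.

51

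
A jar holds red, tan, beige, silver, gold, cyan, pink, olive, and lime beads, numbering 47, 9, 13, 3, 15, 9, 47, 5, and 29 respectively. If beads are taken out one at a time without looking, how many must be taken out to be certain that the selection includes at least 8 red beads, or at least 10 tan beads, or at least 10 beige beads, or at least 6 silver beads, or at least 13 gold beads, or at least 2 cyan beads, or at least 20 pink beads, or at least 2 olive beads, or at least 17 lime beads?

Each of the 9 colors has its own threshold; avoid all of them simultaneously.
The worst case stops just short of every target: 7 red, 9 tan, 9 beige, all 3 silver, 12 gold, 1 cyan, 19 pink, 1 olive, 16 lime — 7 + 9 + 9 + 3 + 12 + 1 + 19 + 1 + 16 = 77 beads.
One more bead must push some color to its target, so 77 + 1 = 78.

78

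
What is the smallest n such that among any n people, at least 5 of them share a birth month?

There are 12 months of the year acting as pigeonholes.
With 12 × 4 = 48 people we could place exactly 4 in each, with no class reaching 5.
One more forces some class to hold 5, so 48 + 1 = 49.

49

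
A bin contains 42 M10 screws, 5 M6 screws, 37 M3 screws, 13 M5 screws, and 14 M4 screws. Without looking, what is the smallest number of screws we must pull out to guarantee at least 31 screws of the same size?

In the worst case we take at most 30 of each size, but all 5 M6, all 13 M5, and all 14 M4 (fewer than 30), giving 30 + 5 + 30 + 13 + 14 = 92.
One more screw then forces some size to 31, so 92 + 1 = 93.

93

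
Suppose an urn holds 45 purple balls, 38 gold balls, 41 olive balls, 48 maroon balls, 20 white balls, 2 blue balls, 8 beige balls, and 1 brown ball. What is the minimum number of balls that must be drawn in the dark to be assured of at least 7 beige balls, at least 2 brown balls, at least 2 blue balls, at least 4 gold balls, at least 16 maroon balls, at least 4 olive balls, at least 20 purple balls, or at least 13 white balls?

The worst case stops just short of every target: 19 purple, 3 gold, 3 olive, 15 maroon, 12 white, 1 blue, 6 beige, 1 brown — 19 + 3 + 3 + 15 + 12 + 1 + 6 + 1 = 60 balls.
One more ball must push some color to its target, so 60 + 1 = 61.

61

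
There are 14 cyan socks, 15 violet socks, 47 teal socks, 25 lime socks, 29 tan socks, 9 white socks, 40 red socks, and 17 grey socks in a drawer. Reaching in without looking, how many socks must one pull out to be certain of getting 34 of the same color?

In the worst case we take at most 33 of each color, but all 14 cyan, all 15 violet, all 25 lime, all 29 tan, all 9 white, and all 17 grey (fewer than 33), giving 14 + 15 + 33 + 25 + 29 + 9 + 33 + 17 = 175.
One more sock then forces some color to 34, so 175 + 1 = 176.

176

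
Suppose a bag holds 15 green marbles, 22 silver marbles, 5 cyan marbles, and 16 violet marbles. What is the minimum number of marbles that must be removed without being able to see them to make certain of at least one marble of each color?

54

The hardest color to obtain is cyan: we could draw every other marble first — 58 − 5 = 53 marbles — without a single cyan one.
The next draw must be cyan, so 53 + 1 = 54.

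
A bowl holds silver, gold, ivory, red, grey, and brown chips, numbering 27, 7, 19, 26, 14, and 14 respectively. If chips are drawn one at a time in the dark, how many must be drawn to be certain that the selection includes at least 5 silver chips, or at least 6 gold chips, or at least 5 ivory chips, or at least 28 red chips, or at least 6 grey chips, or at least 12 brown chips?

56

The worst case stops just short of every target: 4 silver, 5 gold, 4 ivory, all 26 red, 5 grey, 11 brown — 4 + 5 + 4 + 26 + 5 + 11 = 55 chips.
One more chip must push some color to its target, so 55 + 1 = 56.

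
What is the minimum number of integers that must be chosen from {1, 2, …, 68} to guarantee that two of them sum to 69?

Partition {1, …, 68} into 34 pairs: {1,68}, {2,67}, …, {34,35}.
Choosing 34 integers — say the integers 1 through 34 — takes one from each pair and avoids the property.
Choosing 35 forces two into the same pair by pigeonhole, and those sum to 69. So 35.

35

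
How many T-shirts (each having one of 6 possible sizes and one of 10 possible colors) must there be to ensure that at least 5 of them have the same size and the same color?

There are 6 × 10 = 60 (size, color) combinations acting as pigeonholes.
With 60 × 4 = 240 T-shirts we could place exactly 4 in each, with no (size, color) pair reaching 5.
One more forces some (size, color) pair to hold 5, so 240 + 1 = 241.

241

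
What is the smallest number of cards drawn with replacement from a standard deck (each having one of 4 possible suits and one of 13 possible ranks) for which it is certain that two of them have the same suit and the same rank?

There are 4 × 13 = 52 (suit, rank) combinations acting as pigeonholes.
With 52 cards drawn with replacement from a standard deck we could place one in each, avoiding any repeat.
One more forces some (suit, rank) pair to hold 2, so 52 + 1 = 53.

53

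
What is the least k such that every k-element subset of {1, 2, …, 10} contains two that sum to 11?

6

Partition {1, …, 10} into 5 pairs: {1,10}, {2,9}, …, {5,6}.
Choosing 5 integers — say the integers 1 through 5 — takes one from each pair and avoids the property.
Choosing 6 forces two into the same pair by pigeonhole, and those sum to 11. So 6.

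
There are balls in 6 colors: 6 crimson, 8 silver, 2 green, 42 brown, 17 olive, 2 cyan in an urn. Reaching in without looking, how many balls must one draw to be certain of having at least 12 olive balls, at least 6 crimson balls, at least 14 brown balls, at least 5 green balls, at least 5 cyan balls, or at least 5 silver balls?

The worst case stops just short of every target: 5 crimson, 4 silver, all 2 green, 13 brown, 11 olive, all 2 cyan — 5 + 4 + 2 + 13 + 11 + 2 = 37 balls.
One more ball must push some color to its target, so 37 + 1 = 38.

38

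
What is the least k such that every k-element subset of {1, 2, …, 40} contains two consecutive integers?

21

Partition {1, …, 40} into 20 pairs: {1,2}, {3,4}, …, {39,40}.
Choosing 20 integers — say the 20 even numbers 2, 4, …, 40 — takes one from each pair and avoids the property.
Choosing 21 forces two into the same pair by pigeonhole, and those are consecutive. So 21.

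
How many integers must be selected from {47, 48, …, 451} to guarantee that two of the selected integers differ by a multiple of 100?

Group the integers by remainder mod 100; there are 100 residue classes, each nonempty in this range.
Choosing one from each class (100 integers) avoids any shared remainder.
One more choice must repeat a class, so two differ by a multiple of 100. Hence 100 + 1 = 101.

101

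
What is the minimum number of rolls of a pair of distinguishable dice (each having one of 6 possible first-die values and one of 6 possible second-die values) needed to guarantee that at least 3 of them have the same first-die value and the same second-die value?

There are 6 × 6 = 36 (first-die value, second-die value) combinations acting as pigeonholes.
With 36 × 2 = 72 rolls of a pair of distinguishable dice we could place exactly 2 in each, with no (first-die value, second-die value) pair reaching 3.
One more forces some (first-die value, second-die value) pair to hold 3, so 72 + 1 = 73.

73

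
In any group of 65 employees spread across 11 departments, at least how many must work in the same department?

6

The 65 employees fall into 11 departments.
If each of the 11 departments held at most 5, the total would be at most 11 × 5 = 55 < 65, a contradiction.
So at least one holds ⌈65/11⌉ = 6.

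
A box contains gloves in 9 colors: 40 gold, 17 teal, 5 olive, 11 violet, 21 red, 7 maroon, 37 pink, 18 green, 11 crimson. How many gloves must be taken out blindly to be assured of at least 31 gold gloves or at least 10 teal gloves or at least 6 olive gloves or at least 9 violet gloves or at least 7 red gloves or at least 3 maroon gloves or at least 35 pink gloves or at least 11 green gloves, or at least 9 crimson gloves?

The worst case stops just short of every target: 30 gold, 9 teal, 5 olive, 8 violet, 6 red, 2 maroon, 34 pink, 10 green, 8 crimson — 30 + 9 + 5 + 8 + 6 + 2 + 34 + 10 + 8 = 112 gloves.
One more glove must push some color to its target, so 112 + 1 = 113.

113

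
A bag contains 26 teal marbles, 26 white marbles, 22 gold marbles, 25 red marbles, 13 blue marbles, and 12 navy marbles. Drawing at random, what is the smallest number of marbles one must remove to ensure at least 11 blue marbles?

122

To avoid blue marbles as long as possible, exhaust the other 5 colors first.
The worst case draws every non-blue marble first: 26 + 26 + 22 + 25 + 12 = 111.
The next 11 draws are then forced to be blue, giving 111 + 11 = 122.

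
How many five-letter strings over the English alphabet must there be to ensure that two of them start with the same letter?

27

There are 26 possible first letters acting as pigeonholes.
With 26 five-letter strings over the English alphabet we could place one in each, avoiding any repeat.
One more forces some class to hold 2, so 26 + 1 = 27.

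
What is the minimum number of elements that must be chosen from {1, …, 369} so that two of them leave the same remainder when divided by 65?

66

Group the integers by remainder mod 65; there are 65 residue classes, each nonempty in this range.
Choosing one from each class (65 integers) avoids any shared remainder.
One more choice must repeat a class, so two differ by a multiple of 65. Hence 65 + 1 = 66.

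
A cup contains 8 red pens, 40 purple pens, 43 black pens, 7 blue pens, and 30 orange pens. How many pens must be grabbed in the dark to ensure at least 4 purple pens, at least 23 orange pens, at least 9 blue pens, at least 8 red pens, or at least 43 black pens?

Each of the 5 ink colors has its own threshold; avoid all of them simultaneously.
The worst case stops just short of every target: 7 red, 3 purple, 42 black, all 7 blue, 22 orange — 7 + 3 + 42 + 7 + 22 = 81 pens.
One more pen must push some ink color to its target, so 81 + 1 = 82.

82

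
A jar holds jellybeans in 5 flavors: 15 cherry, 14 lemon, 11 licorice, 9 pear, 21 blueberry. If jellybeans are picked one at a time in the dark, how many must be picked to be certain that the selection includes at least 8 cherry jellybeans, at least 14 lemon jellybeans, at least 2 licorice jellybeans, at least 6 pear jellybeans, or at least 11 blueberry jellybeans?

37

Each of the 5 flavors has its own threshold; avoid all of them simultaneously.
The worst case stops just short of every target: 7 cherry, 13 lemon, 1 licorice, 5 pear, 10 blueberry — 7 + 13 + 1 + 5 + 10 = 36 jellybeans.
One more jellybean must push some flavor to its target, so 36 + 1 = 37.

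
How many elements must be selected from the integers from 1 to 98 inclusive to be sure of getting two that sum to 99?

50

Partition {1, …, 98} into 49 pairs: {1,98}, {2,97}, …, {49,50}.
Choosing 49 integers — say the integers 1 through 49 — takes one from each pair and avoids the property.
Choosing 50 forces two into the same pair by pigeonhole, and those sum to 99. So 50.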